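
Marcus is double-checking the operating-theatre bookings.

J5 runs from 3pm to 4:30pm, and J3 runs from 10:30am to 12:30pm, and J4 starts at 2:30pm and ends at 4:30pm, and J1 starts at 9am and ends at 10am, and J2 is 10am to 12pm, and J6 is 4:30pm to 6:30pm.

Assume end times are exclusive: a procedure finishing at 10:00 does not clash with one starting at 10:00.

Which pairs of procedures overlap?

J2 & J3, J4 & J5

Sorted by start: J1, J2, J3, J4, J5, J6.
J2 starts exactly when J1 ends (back-to-back, no overlap) — done with J1.
J3 starts before J2 ends → J2 and J3 overlap.
J4 starts after J2 ends — done with J2.
J4 starts after J3 ends — done with J3.
J5 starts before J4 ends → J4 and J5 overlap.
J6 starts exactly when J4 ends (back-to-back, no overlap).
J6 starts exactly when J5 ends (back-to-back, no overlap).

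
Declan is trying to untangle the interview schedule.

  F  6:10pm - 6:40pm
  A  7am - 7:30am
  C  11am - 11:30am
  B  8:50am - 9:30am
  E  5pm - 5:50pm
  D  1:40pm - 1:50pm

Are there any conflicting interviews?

Sorted by start: A, B, C, D, E, F.
B starts after A ends; A is clear from here.
C starts after B ends; B is clear from here.
D starts after C ends; C is clear from here.
E starts after D ends; D is clear from here.
F starts after E ends.
Every pair is clear; the schedule has no overlaps.

No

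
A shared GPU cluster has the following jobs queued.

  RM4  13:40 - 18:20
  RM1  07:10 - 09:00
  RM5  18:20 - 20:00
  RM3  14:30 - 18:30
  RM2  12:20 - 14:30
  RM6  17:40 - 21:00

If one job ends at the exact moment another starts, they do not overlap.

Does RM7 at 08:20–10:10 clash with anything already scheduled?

Yes — it overlaps RM1

RM1: starts 07:10 before RM7 ends 10:10, and ends 09:00 after RM7 starts 08:20 → overlap.
RM2: starts 12:20 at or after RM7 ends 10:10 → clear.
RM4: starts 13:40 at or after RM7 ends 10:10 → clear.
RM3: starts 14:30 at or after RM7 ends 10:10 → clear.
RM6: starts 17:40 at or after RM7 ends 10:10 → clear.
RM5: starts 18:20 at or after RM7 ends 10:10 → clear.
RM7 overlaps RM1.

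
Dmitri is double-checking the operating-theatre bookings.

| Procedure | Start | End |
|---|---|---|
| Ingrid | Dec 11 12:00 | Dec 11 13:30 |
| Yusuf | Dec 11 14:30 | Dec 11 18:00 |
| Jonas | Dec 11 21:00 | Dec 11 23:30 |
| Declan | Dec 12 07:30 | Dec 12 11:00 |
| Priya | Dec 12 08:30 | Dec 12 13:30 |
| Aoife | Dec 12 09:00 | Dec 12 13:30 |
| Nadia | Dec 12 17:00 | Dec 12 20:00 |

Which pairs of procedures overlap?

Sorted by start: Ingrid, Yusuf, Jonas, Declan, Priya, Aoife, Nadia.
Yusuf starts after Ingrid ends; Ingrid is clear from here.
Jonas starts after Yusuf ends; Yusuf is clear from here.
Declan starts after Jonas ends; Jonas is clear from here.
Priya starts before Declan ends → Declan and Priya overlap.
Aoife starts before Declan ends → Declan and Aoife overlap.
Nadia starts after Declan ends.
Aoife starts before Priya ends → Priya and Aoife overlap.
Nadia starts after Priya ends.
Nadia starts after Aoife ends.

Aoife & Declan, Aoife & Priya, Declan & Priya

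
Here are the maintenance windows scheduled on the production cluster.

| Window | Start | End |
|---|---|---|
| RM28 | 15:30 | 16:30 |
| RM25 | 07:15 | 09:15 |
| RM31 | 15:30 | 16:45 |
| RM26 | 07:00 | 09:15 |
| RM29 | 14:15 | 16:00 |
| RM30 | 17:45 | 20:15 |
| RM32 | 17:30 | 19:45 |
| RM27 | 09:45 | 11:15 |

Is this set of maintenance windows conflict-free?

No

Check each pair: they overlap iff neither finishes before the other starts.
Sorted by start: RM26, RM25, RM27, RM29, RM28, RM31, RM32, RM30.
RM25 starts before RM26 ends → RM26 and RM25 overlap.
That's a conflict, so the schedule is not conflict-free.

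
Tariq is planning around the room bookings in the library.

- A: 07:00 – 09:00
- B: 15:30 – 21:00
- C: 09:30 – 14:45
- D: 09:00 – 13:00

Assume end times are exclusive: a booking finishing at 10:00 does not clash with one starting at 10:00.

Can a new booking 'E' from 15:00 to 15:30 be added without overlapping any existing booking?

A: ends 09:00 at or before E starts 15:00 → clear.
D: ends 13:00 at or before E starts 15:00 → clear.
C: ends 14:45 at or before E starts 15:00 → clear.
B: starts 15:30 at or after E ends 15:30 → clear.

Yes — the slot is free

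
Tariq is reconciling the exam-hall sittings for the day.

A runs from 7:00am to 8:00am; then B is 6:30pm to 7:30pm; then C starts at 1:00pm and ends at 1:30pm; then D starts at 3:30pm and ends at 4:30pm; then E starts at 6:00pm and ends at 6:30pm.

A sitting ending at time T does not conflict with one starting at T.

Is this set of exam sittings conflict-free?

Check each pair: they overlap iff neither finishes before the other starts.
Sorted by start: A, C, D, E, B.
C starts after A ends; A is clear from here.
D starts after C ends; C is clear from here.
E starts after D ends; D is clear from here.
B starts exactly when E ends (back-to-back, no overlap).
Every pair is clear; the schedule has no overlaps.

Yes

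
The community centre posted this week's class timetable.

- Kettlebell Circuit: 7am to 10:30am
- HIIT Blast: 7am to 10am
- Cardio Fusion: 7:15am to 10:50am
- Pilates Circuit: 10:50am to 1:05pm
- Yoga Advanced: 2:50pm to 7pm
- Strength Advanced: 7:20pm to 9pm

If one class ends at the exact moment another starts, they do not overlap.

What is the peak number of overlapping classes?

Sort all start/end points and keep a running count:
7am start HIIT Blast → 1
7am start Kettlebell Circuit → 2
7:15am start Cardio Fusion → 3
10am end HIIT Blast → 2
10:30am end Kettlebell Circuit → 1
10:50am end Cardio Fusion → 0
10:50am start Pilates Circuit → 1
1:05pm end Pilates Circuit → 0
2:50pm start Yoga Advanced → 1
7pm end Yoga Advanced → 0
7:20pm start Strength Advanced → 1
9pm end Strength Advanced → 0
Peak is 3, at 7:15am (Cardio Fusion, HIIT Blast, Kettlebell Circuit).

3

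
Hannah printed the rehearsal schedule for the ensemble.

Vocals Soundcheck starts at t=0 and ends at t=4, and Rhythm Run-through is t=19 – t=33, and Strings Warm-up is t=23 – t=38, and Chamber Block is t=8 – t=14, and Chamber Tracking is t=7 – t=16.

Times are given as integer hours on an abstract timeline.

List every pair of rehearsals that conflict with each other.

Sorted by start: Vocals Soundcheck, Chamber Tracking, Chamber Block, Rhythm Run-through, Strings Warm-up.
Chamber Tracking starts after Vocals Soundcheck ends, so nothing later overlaps Vocals Soundcheck either.
Chamber Block starts before Chamber Tracking ends → Chamber Tracking and Chamber Block overlap.
Rhythm Run-through starts after Chamber Tracking ends, so nothing later overlaps Chamber Tracking either.
Rhythm Run-through starts after Chamber Block ends, so nothing later overlaps Chamber Block either.
Strings Warm-up starts before Rhythm Run-through ends → Rhythm Run-through and Strings Warm-up overlap.

Chamber Block & Chamber Tracking, Rhythm Run-through & Strings Warm-up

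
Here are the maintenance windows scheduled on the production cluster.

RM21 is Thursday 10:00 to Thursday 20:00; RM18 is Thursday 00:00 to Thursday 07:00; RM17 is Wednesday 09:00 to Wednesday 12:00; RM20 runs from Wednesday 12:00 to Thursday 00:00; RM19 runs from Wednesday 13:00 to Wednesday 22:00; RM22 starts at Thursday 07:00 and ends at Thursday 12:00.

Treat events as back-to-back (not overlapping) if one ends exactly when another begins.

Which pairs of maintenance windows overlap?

RM19 & RM20, RM21 & RM22

Sorted by start: RM17, RM20, RM19, RM18, RM22, RM21.
RM20 starts exactly when RM17 ends (back-to-back, no overlap), so nothing later overlaps RM17 either.
RM19 starts before RM20 ends → RM20 and RM19 overlap.
RM18 starts exactly when RM20 ends (back-to-back, no overlap), so nothing later overlaps RM20 either.
RM18 starts after RM19 ends, so nothing later overlaps RM19 either.
RM22 starts exactly when RM18 ends (back-to-back, no overlap), so nothing later overlaps RM18 either.
RM21 starts before RM22 ends → RM22 and RM21 overlap.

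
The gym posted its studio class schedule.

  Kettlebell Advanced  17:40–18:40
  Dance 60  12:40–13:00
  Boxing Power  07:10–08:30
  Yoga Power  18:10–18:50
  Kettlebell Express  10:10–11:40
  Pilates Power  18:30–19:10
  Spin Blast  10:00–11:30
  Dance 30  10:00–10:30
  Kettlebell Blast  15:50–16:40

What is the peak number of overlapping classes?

3

Sort all start/end points and keep a running count:
07:10 start Boxing Power → 1
08:30 end Boxing Power → 0
10:00 start Dance 30 → 1
10:00 start Spin Blast → 2
10:10 start Kettlebell Express → 3
10:30 end Dance 30 → 2
11:30 end Spin Blast → 1
11:40 end Kettlebell Express → 0
12:40 start Dance 60 → 1
13:00 end Dance 60 → 0
15:50 start Kettlebell Blast → 1
16:40 end Kettlebell Blast → 0
17:40 start Kettlebell Advanced → 1
18:10 start Yoga Power → 2
18:30 start Pilates Power → 3
18:40 end Kettlebell Advanced → 2
18:50 end Yoga Power → 1
19:10 end Pilates Power → 0
Peak is 3, at 10:10 (Dance 30, Kettlebell Express, Spin Blast).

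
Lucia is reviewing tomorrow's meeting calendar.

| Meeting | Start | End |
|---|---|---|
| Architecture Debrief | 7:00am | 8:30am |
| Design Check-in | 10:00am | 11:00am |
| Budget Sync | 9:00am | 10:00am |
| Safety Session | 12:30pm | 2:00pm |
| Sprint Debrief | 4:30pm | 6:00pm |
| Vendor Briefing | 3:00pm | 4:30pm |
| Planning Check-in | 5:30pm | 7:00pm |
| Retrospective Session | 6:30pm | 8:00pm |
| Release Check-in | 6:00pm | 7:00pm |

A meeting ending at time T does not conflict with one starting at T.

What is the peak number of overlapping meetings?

3

Walk through starts and ends in time order (an end at T is processed before a start at T):
7:00am start Architecture Debrief → 1
8:30am end Architecture Debrief → 0
9:00am start Budget Sync → 1
10:00am end Budget Sync → 0
10:00am start Design Check-in → 1
11:00am end Design Check-in → 0
12:30pm start Safety Session → 1
2:00pm end Safety Session → 0
3:00pm start Vendor Briefing → 1
4:30pm end Vendor Briefing → 0
4:30pm start Sprint Debrief → 1
5:30pm start Planning Check-in → 2
6:00pm end Sprint Debrief → 1
6:00pm start Release Check-in → 2
6:30pm start Retrospective Session → 3
7:00pm end Planning Check-in → 2
7:00pm end Release Check-in → 1
8:00pm end Retrospective Session → 0
Peak is 3, at 6:30pm (Planning Check-in, Release Check-in, Retrospective Session).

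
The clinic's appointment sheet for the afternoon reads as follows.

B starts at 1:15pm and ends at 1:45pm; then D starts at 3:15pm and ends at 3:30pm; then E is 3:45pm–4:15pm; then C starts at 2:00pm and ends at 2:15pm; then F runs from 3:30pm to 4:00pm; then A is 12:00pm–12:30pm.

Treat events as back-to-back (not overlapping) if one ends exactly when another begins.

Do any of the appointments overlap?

Sorted by start: A, B, C, D, F, E.
B starts after A ends, so A has no further overlaps.
C starts after B ends, so B has no further overlaps.
D starts after C ends, so C has no further overlaps.
F starts exactly when D ends (back-to-back, no overlap), so D has no further overlaps.
E starts before F ends → F and E overlap.
That's a conflict, so the schedule is not conflict-free.

Yes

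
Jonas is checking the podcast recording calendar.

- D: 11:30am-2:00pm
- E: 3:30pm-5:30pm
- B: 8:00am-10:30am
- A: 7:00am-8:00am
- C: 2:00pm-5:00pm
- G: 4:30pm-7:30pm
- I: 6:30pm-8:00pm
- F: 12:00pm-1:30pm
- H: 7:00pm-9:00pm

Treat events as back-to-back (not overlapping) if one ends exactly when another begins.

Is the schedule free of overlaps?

No

Sorted by start: A, B, D, F, C, E, G, I, H.
B starts exactly when A ends (back-to-back, no overlap), so A has no further overlaps.
D starts after B ends, so B has no further overlaps.
F starts before D ends → D and F overlap.
That's a conflict, so the schedule is not conflict-free.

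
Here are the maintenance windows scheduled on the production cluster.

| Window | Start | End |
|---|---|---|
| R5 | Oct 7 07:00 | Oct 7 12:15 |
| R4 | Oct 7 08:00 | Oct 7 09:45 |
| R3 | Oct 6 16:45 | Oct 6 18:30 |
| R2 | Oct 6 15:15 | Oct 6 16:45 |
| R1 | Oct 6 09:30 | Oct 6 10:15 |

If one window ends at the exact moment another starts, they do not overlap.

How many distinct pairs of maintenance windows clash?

Sorted by start: R1, R2, R3, R5, R4.
R2 starts after R1 ends — done with R1.
R3 starts exactly when R2 ends (back-to-back, no overlap) — done with R2.
R5 starts after R3 ends — done with R3.
R4 starts before R5 ends → R5 and R4 overlap.
Overlapping pairs: R4 & R5 — 1 in total.

1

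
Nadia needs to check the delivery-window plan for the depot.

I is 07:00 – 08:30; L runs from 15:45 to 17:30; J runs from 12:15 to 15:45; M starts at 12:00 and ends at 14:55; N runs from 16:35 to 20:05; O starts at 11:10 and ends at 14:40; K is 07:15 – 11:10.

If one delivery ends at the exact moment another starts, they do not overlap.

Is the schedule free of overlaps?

No

Sorted by start: I, K, O, M, J, L, N.
K starts before I ends → I and K overlap.
That's a conflict, so the schedule is not conflict-free.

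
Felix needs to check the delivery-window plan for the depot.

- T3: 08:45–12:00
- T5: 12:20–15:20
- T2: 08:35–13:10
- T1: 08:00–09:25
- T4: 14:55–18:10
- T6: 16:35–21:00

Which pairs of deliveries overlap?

T1 & T2, T1 & T3, T2 & T3, T2 & T5, T4 & T5, T4 & T6

Sorted by start: T1, T2, T3, T5, T4, T6.
T2 starts before T1 ends → T1 and T2 overlap.
T3 starts before T1 ends → T1 and T3 overlap.
T5 starts after T1 ends, so T1 has no further overlaps.
T3 starts before T2 ends → T2 and T3 overlap.
T5 starts before T2 ends → T2 and T5 overlap.
T4 starts after T2 ends, so T2 has no further overlaps.
T5 starts after T3 ends, so T3 has no further overlaps.
T4 starts before T5 ends → T5 and T4 overlap.
T6 starts after T5 ends.
T6 starts before T4 ends → T4 and T6 overlap.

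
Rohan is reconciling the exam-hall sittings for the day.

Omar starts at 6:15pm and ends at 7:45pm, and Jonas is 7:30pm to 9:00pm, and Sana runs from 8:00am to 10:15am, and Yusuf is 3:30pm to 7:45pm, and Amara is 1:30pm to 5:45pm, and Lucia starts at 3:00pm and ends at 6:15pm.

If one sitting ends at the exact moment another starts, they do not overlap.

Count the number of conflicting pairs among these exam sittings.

Sorted by start: Sana, Amara, Lucia, Yusuf, Omar, Jonas.
Amara starts after Sana ends — done with Sana.
Lucia starts before Amara ends → Amara and Lucia overlap.
Yusuf starts before Amara ends → Amara and Yusuf overlap.
Omar starts after Amara ends — done with Amara.
Yusuf starts before Lucia ends → Lucia and Yusuf overlap.
Omar starts exactly when Lucia ends (back-to-back, no overlap) — done with Lucia.
Omar starts before Yusuf ends → Yusuf and Omar overlap.
Jonas starts before Yusuf ends → Yusuf and Jonas overlap.
Jonas starts before Omar ends → Omar and Jonas overlap.
Overlapping pairs: Amara & Lucia, Amara & Yusuf, Jonas & Omar, Jonas & Yusuf, Lucia & Yusuf, Omar & Yusuf — 6 in total.

6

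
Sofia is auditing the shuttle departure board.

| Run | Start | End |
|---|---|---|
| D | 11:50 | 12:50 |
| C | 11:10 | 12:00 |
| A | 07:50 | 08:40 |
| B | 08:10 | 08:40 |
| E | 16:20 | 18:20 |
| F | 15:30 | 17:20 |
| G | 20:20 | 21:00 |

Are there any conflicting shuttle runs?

Yes

Sorted by start: A, B, C, D, F, E, G.
B starts before A ends → A and B overlap.
That's a conflict, so the schedule is not conflict-free.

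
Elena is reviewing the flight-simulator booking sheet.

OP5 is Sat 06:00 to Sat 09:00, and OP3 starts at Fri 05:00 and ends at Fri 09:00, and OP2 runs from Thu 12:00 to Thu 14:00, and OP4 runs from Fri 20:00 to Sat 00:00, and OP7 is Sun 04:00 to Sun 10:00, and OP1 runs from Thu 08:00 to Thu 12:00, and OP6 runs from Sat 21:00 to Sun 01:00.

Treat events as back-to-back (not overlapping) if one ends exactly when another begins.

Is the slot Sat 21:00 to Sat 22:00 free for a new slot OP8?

OP1: ends Thu 12:00 at or before OP8 starts Sat 21:00 → clear.
OP2: ends Thu 14:00 at or before OP8 starts Sat 21:00 → clear.
OP3: ends Fri 09:00 at or before OP8 starts Sat 21:00 → clear.
OP4: ends Sat 00:00 at or before OP8 starts Sat 21:00 → clear.
OP5: ends Sat 09:00 at or before OP8 starts Sat 21:00 → clear.
OP6: starts Sat 21:00 before OP8 ends Sat 22:00, and ends Sun 01:00 after OP8 starts Sat 21:00 → overlap.
OP7: starts Sun 04:00 at or after OP8 ends Sat 22:00 → clear.
OP8 overlaps OP6.

No — it overlaps OP6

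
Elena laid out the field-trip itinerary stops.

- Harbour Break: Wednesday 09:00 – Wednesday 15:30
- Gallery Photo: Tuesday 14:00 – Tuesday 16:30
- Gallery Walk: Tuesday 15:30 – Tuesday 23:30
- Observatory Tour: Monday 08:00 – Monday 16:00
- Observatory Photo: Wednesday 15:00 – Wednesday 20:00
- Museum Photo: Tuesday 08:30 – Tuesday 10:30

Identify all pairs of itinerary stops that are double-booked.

Gallery Photo & Gallery Walk, Harbour Break & Observatory Photo

Sorted by start: Observatory Tour, Museum Photo, Gallery Photo, Gallery Walk, Harbour Break, Observatory Photo.
Museum Photo starts after Observatory Tour ends, so Observatory Tour has no further overlaps.
Gallery Photo starts after Museum Photo ends, so Museum Photo has no further overlaps.
Gallery Walk starts before Gallery Photo ends → Gallery Photo and Gallery Walk overlap.
Harbour Break starts after Gallery Photo ends, so Gallery Photo has no further overlaps.
Harbour Break starts after Gallery Walk ends, so Gallery Walk has no further overlaps.
Observatory Photo starts before Harbour Break ends → Harbour Break and Observatory Photo overlap.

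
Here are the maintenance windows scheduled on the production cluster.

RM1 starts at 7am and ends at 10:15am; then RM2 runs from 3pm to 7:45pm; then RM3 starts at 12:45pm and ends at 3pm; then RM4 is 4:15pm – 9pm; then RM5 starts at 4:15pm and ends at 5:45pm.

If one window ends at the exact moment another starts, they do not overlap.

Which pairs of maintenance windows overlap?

RM2 & RM4, RM2 & RM5, RM4 & RM5

Sorted by start: RM1, RM3, RM2, RM4, RM5.
RM3 starts after RM1 ends; RM1 is clear from here.
RM2 starts exactly when RM3 ends (back-to-back, no overlap); RM3 is clear from here.
RM4 starts before RM2 ends → RM2 and RM4 overlap.
RM5 starts before RM2 ends → RM2 and RM5 overlap.
RM5 starts before RM4 ends → RM4 and RM5 overlap.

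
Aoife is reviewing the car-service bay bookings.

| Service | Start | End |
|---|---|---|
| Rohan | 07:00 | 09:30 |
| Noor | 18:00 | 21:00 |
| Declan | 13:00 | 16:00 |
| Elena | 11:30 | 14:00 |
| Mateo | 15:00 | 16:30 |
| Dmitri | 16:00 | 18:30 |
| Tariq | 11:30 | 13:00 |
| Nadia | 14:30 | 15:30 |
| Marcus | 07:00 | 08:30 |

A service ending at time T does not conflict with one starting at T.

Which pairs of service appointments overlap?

Sorted by start: Rohan, Marcus, Elena, Tariq, Declan, Nadia, Mateo, Dmitri, Noor.
Marcus starts before Rohan ends → Rohan and Marcus overlap.
Elena starts after Rohan ends, so nothing later overlaps Rohan either.
Elena starts after Marcus ends, so nothing later overlaps Marcus either.
Tariq starts before Elena ends → Elena and Tariq overlap.
Declan starts before Elena ends → Elena and Declan overlap.
Nadia starts after Elena ends, so nothing later overlaps Elena either.
Declan starts exactly when Tariq ends (back-to-back, no overlap), so nothing later overlaps Tariq either.
Nadia starts before Declan ends → Declan and Nadia overlap.
Mateo starts before Declan ends → Declan and Mateo overlap.
Dmitri starts exactly when Declan ends (back-to-back, no overlap), so nothing later overlaps Declan either.
Mateo starts before Nadia ends → Nadia and Mateo overlap.
Dmitri starts after Nadia ends, so nothing later overlaps Nadia either.
Dmitri starts before Mateo ends → Mateo and Dmitri overlap.
Noor starts after Mateo ends.
Noor starts before Dmitri ends → Dmitri and Noor overlap.

Declan & Elena, Declan & Mateo, Declan & Nadia, Dmitri & Mateo, Dmitri & Noor, Elena & Tariq, Marcus & Rohan, Mateo & Nadia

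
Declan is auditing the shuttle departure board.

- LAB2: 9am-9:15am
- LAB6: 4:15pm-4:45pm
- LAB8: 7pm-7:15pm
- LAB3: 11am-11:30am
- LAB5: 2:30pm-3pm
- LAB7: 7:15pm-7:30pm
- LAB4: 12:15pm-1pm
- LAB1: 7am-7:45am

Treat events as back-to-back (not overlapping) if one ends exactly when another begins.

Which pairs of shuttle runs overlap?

no conflicts

Sorted by start: LAB1, LAB2, LAB3, LAB4, LAB5, LAB6, LAB8, LAB7.
LAB2 starts after LAB1 ends, so nothing later overlaps LAB1 either.
LAB3 starts after LAB2 ends, so nothing later overlaps LAB2 either.
LAB4 starts after LAB3 ends, so nothing later overlaps LAB3 either.
LAB5 starts after LAB4 ends, so nothing later overlaps LAB4 either.
LAB6 starts after LAB5 ends, so nothing later overlaps LAB5 either.
LAB8 starts after LAB6 ends, so nothing later overlaps LAB6 either.
LAB7 starts exactly when LAB8 ends (back-to-back, no overlap).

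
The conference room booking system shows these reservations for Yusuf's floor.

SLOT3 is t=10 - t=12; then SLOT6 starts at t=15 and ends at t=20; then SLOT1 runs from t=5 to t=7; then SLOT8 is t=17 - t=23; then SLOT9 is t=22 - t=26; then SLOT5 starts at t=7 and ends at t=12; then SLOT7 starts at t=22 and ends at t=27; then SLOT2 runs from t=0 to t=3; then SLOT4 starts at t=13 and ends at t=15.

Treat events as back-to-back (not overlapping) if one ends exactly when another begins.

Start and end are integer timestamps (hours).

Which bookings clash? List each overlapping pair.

SLOT3 & SLOT5, SLOT6 & SLOT8, SLOT7 & SLOT8, SLOT7 & SLOT9, SLOT8 & SLOT9

Sorted by start: SLOT2, SLOT1, SLOT5, SLOT3, SLOT4, SLOT6, SLOT8, SLOT7, SLOT9.
SLOT1 starts after SLOT2 ends, so nothing later overlaps SLOT2 either.
SLOT5 starts exactly when SLOT1 ends (back-to-back, no overlap), so nothing later overlaps SLOT1 either.
SLOT3 starts before SLOT5 ends → SLOT5 and SLOT3 overlap.
SLOT4 starts after SLOT5 ends, so nothing later overlaps SLOT5 either.
SLOT4 starts after SLOT3 ends, so nothing later overlaps SLOT3 either.
SLOT6 starts exactly when SLOT4 ends (back-to-back, no overlap), so nothing later overlaps SLOT4 either.
SLOT8 starts before SLOT6 ends → SLOT6 and SLOT8 overlap.
SLOT7 starts after SLOT6 ends, so nothing later overlaps SLOT6 either.
SLOT7 starts before SLOT8 ends → SLOT8 and SLOT7 overlap.
SLOT9 starts before SLOT8 ends → SLOT8 and SLOT9 overlap.
SLOT9 starts before SLOT7 ends → SLOT7 and SLOT9 overlap.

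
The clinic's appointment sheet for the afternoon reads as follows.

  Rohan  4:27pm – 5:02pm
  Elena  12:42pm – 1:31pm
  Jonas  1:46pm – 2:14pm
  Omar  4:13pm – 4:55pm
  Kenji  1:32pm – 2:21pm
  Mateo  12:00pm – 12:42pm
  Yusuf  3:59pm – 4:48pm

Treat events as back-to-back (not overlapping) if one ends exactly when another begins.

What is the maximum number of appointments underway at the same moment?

Sort all start/end points and keep a running count:
12:00pm start Mateo → 1
12:42pm end Mateo → 0
12:42pm start Elena → 1
1:31pm end Elena → 0
1:32pm start Kenji → 1
1:46pm start Jonas → 2
2:14pm end Jonas → 1
2:21pm end Kenji → 0
3:59pm start Yusuf → 1
4:13pm start Omar → 2
4:27pm start Rohan → 3
4:48pm end Yusuf → 2
4:55pm end Omar → 1
5:02pm end Rohan → 0
Peak is 3, at 4:27pm (Omar, Rohan, Yusuf).

3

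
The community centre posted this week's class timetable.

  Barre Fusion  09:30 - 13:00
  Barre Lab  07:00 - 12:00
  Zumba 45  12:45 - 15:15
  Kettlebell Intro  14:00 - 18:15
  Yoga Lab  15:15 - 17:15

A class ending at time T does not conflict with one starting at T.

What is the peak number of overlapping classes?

2

Sweep the timeline, counting +1 at each start and −1 at each end (ends before starts at a tie):
07:00 start Barre Lab → 1
09:30 start Barre Fusion → 2
12:00 end Barre Lab → 1
12:45 start Zumba 45 → 2
13:00 end Barre Fusion → 1
14:00 start Kettlebell Intro → 2
15:15 end Zumba 45 → 1
15:15 start Yoga Lab → 2
17:15 end Yoga Lab → 1
18:15 end Kettlebell Intro → 0
Peak is 2, at 09:30 (Barre Fusion, Barre Lab).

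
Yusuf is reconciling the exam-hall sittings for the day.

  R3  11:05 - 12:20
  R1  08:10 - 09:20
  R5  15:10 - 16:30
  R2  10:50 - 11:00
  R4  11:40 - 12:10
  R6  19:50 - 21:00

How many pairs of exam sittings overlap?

Two intervals overlap when each starts before the other ends.
Sorted by start: R1, R2, R3, R4, R5, R6.
R2 starts after R1 ends; R1 is clear from here.
R3 starts after R2 ends; R2 is clear from here.
R4 starts before R3 ends → R3 and R4 overlap.
R5 starts after R3 ends; R3 is clear from here.
R5 starts after R4 ends; R4 is clear from here.
R6 starts after R5 ends.
Overlapping pairs: R3 & R4 — 1 in total.

1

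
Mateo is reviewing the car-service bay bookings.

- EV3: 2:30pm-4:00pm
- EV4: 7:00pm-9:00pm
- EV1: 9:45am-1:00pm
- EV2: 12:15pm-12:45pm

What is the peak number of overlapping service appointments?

Sweep the timeline, counting +1 at each start and −1 at each end (ends before starts at a tie):
9:45am start EV1 → 1
12:15pm start EV2 → 2
12:45pm end EV2 → 1
1:00pm end EV1 → 0
2:30pm start EV3 → 1
4:00pm end EV3 → 0
7:00pm start EV4 → 1
9:00pm end EV4 → 0
Peak is 2, at 12:15pm (EV1, EV2).

2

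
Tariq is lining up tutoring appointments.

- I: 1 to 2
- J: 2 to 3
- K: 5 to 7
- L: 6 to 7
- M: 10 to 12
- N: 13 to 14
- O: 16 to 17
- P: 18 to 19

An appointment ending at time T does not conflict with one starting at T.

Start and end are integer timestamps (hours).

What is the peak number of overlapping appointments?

2

Sweep the timeline, counting +1 at each start and −1 at each end (ends before starts at a tie):
1 start I → 1
2 end I → 0
2 start J → 1
3 end J → 0
5 start K → 1
6 start L → 2
7 end K → 1
7 end L → 0
10 start M → 1
12 end M → 0
13 start N → 1
14 end N → 0
16 start O → 1
17 end O → 0
18 start P → 1
19 end P → 0
Peak is 2, at 6 (K, L).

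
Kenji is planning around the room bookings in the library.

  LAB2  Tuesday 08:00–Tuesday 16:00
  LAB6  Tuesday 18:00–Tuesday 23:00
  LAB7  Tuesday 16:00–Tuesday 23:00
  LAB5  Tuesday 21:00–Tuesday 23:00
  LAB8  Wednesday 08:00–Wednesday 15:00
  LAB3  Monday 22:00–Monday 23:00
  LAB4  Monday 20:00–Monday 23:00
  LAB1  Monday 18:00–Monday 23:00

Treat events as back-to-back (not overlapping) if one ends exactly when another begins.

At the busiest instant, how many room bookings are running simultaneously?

Sort all start/end points and keep a running count:
Monday 18:00 start LAB1 → 1
Monday 20:00 start LAB4 → 2
Monday 22:00 start LAB3 → 3
Monday 23:00 end LAB1 → 2
Monday 23:00 end LAB3 → 1
Monday 23:00 end LAB4 → 0
Tuesday 08:00 start LAB2 → 1
Tuesday 16:00 end LAB2 → 0
Tuesday 16:00 start LAB7 → 1
Tuesday 18:00 start LAB6 → 2
Tuesday 21:00 start LAB5 → 3
Tuesday 23:00 end LAB5 → 2
Tuesday 23:00 end LAB6 → 1
Tuesday 23:00 end LAB7 → 0
Wednesday 08:00 start LAB8 → 1
Wednesday 15:00 end LAB8 → 0
Peak is 3, at Monday 22:00 (LAB1, LAB3, LAB4).

3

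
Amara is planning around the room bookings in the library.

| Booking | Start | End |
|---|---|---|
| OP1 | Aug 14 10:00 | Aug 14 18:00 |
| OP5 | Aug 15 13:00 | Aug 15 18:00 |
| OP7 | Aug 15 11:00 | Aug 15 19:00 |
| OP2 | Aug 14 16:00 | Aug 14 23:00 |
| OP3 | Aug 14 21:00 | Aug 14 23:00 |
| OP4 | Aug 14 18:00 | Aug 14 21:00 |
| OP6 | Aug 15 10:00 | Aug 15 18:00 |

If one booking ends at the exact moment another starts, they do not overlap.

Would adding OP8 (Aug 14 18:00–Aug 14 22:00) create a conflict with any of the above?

Yes — it overlaps OP2, OP3, OP4

OP1: ends Aug 14 18:00 at or before OP8 starts Aug 14 18:00 → clear.
OP2: starts Aug 14 16:00 before OP8 ends Aug 14 22:00, and ends Aug 14 23:00 after OP8 starts Aug 14 18:00 → overlap.
OP4: starts Aug 14 18:00 before OP8 ends Aug 14 22:00, and ends Aug 14 21:00 after OP8 starts Aug 14 18:00 → overlap.
OP3: starts Aug 14 21:00 before OP8 ends Aug 14 22:00, and ends Aug 14 23:00 after OP8 starts Aug 14 18:00 → overlap.
OP6: starts Aug 15 10:00 at or after OP8 ends Aug 14 22:00 → clear.
OP7: starts Aug 15 11:00 at or after OP8 ends Aug 14 22:00 → clear.
OP5: starts Aug 15 13:00 at or after OP8 ends Aug 14 22:00 → clear.
OP8 overlaps OP2, OP3, OP4.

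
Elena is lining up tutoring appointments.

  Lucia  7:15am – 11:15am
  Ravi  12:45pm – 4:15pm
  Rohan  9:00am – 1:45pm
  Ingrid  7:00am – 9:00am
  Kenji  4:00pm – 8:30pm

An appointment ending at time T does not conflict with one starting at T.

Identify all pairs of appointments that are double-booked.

Ingrid & Lucia, Kenji & Ravi, Lucia & Rohan, Ravi & Rohan

Sorted by start: Ingrid, Lucia, Rohan, Ravi, Kenji.
Lucia starts before Ingrid ends → Ingrid and Lucia overlap.
Rohan starts exactly when Ingrid ends (back-to-back, no overlap) — done with Ingrid.
Rohan starts before Lucia ends → Lucia and Rohan overlap.
Ravi starts after Lucia ends — done with Lucia.
Ravi starts before Rohan ends → Rohan and Ravi overlap.
Kenji starts after Rohan ends.
Kenji starts before Ravi ends → Ravi and Kenji overlap.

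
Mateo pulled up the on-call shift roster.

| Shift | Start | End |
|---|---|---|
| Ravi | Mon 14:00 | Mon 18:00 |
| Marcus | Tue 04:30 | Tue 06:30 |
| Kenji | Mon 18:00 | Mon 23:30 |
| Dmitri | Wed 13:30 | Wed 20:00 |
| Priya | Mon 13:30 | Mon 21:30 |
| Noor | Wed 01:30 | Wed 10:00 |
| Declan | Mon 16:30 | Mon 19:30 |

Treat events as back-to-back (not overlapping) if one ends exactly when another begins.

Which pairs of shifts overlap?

Declan & Kenji, Declan & Priya, Declan & Ravi, Kenji & Priya, Priya & Ravi

Sorted by start: Priya, Ravi, Declan, Kenji, Marcus, Noor, Dmitri.
Ravi starts before Priya ends → Priya and Ravi overlap.
Declan starts before Priya ends → Priya and Declan overlap.
Kenji starts before Priya ends → Priya and Kenji overlap.
Marcus starts after Priya ends; Priya is clear from here.
Declan starts before Ravi ends → Ravi and Declan overlap.
Kenji starts exactly when Ravi ends (back-to-back, no overlap); Ravi is clear from here.
Kenji starts before Declan ends → Declan and Kenji overlap.
Marcus starts after Declan ends; Declan is clear from here.
Marcus starts after Kenji ends; Kenji is clear from here.
Noor starts after Marcus ends; Marcus is clear from here.
Dmitri starts after Noor ends.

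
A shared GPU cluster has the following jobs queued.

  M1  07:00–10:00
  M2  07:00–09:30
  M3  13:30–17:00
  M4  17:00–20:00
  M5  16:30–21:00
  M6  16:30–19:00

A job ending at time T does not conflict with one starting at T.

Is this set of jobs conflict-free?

Sorted by start: M1, M2, M3, M5, M6, M4.
M2 starts before M1 ends → M1 and M2 overlap.
That's a conflict, so the schedule is not conflict-free.

No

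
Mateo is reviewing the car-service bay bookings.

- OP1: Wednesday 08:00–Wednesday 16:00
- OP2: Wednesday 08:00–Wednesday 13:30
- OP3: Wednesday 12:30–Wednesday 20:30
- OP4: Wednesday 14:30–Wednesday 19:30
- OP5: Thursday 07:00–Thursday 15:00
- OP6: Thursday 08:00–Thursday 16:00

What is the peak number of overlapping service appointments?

Walk through starts and ends in time order (an end at T is processed before a start at T):
Wednesday 08:00 start OP1 → 1
Wednesday 08:00 start OP2 → 2
Wednesday 12:30 start OP3 → 3
Wednesday 13:30 end OP2 → 2
Wednesday 14:30 start OP4 → 3
Wednesday 16:00 end OP1 → 2
Wednesday 19:30 end OP4 → 1
Wednesday 20:30 end OP3 → 0
Thursday 07:00 start OP5 → 1
Thursday 08:00 start OP6 → 2
Thursday 15:00 end OP5 → 1
Thursday 16:00 end OP6 → 0
Peak is 3, at Wednesday 12:30 (OP1, OP2, OP3).

3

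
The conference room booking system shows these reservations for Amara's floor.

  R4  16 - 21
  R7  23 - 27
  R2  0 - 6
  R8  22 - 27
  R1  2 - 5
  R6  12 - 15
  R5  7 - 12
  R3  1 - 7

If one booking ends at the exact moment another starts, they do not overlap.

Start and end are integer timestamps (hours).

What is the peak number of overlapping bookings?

3

Walk through starts and ends in time order (an end at T is processed before a start at T):
0 start R2 → 1
1 start R3 → 2
2 start R1 → 3
5 end R1 → 2
6 end R2 → 1
7 end R3 → 0
7 start R5 → 1
12 end R5 → 0
12 start R6 → 1
15 end R6 → 0
16 start R4 → 1
21 end R4 → 0
22 start R8 → 1
23 start R7 → 2
27 end R7 → 1
27 end R8 → 0
Peak is 3, at 2 (R1, R2, R3).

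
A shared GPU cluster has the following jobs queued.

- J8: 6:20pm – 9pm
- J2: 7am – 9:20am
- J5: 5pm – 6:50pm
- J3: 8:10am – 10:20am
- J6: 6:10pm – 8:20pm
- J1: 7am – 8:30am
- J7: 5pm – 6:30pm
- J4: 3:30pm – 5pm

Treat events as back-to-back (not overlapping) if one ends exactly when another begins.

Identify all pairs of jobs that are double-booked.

J1 & J2, J1 & J3, J2 & J3, J5 & J6, J5 & J7, J5 & J8, J6 & J7, J6 & J8, J7 & J8

Sorted by start: J1, J2, J3, J4, J5, J7, J6, J8.
J2 starts before J1 ends → J1 and J2 overlap.
J3 starts before J1 ends → J1 and J3 overlap.
J4 starts after J1 ends, so J1 has no further overlaps.
J3 starts before J2 ends → J2 and J3 overlap.
J4 starts after J2 ends, so J2 has no further overlaps.
J4 starts after J3 ends, so J3 has no further overlaps.
J5 starts exactly when J4 ends (back-to-back, no overlap), so J4 has no further overlaps.
J7 starts before J5 ends → J5 and J7 overlap.
J6 starts before J5 ends → J5 and J6 overlap.
J8 starts before J5 ends → J5 and J8 overlap.
J6 starts before J7 ends → J7 and J6 overlap.
J8 starts before J7 ends → J7 and J8 overlap.
J8 starts before J6 ends → J6 and J8 overlap.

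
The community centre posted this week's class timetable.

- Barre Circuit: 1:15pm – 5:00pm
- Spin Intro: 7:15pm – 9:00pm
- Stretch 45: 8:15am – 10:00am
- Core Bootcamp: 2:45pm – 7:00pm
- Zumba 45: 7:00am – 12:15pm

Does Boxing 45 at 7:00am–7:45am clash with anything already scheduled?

Yes — it overlaps Zumba 45

Zumba 45: starts 7:00am before Boxing 45 ends 7:45am, and ends 12:15pm after Boxing 45 starts 7:00am → overlap.
Stretch 45: starts 8:15am at or after Boxing 45 ends 7:45am → clear.
Barre Circuit: starts 1:15pm at or after Boxing 45 ends 7:45am → clear.
Core Bootcamp: starts 2:45pm at or after Boxing 45 ends 7:45am → clear.
Spin Intro: starts 7:15pm at or after Boxing 45 ends 7:45am → clear.
Boxing 45 overlaps Zumba 45.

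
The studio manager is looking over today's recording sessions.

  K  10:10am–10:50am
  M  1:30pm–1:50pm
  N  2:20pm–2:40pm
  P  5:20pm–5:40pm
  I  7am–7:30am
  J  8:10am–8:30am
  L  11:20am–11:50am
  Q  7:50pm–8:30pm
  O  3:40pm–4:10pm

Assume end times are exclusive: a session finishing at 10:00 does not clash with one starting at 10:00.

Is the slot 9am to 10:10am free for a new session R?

Yes — the slot is free

I: ends 7:30am at or before R starts 9am → clear.
J: ends 8:30am at or before R starts 9am → clear.
K: starts 10:10am at or after R ends 10:10am → clear.
L: starts 11:20am at or after R ends 10:10am → clear.
M: starts 1:30pm at or after R ends 10:10am → clear.
N: starts 2:20pm at or after R ends 10:10am → clear.
O: starts 3:40pm at or after R ends 10:10am → clear.
P: starts 5:20pm at or after R ends 10:10am → clear.
Q: starts 7:50pm at or after R ends 10:10am → clear.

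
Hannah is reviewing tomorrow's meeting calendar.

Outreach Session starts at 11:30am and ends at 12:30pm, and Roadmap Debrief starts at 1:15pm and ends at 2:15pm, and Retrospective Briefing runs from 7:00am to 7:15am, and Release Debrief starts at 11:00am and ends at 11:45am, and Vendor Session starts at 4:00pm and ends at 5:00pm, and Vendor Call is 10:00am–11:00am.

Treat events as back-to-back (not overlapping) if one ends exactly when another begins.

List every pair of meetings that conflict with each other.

Outreach Session & Release Debrief

Sorted by start: Retrospective Briefing, Vendor Call, Release Debrief, Outreach Session, Roadmap Debrief, Vendor Session.
Vendor Call starts after Retrospective Briefing ends; Retrospective Briefing is clear from here.
Release Debrief starts exactly when Vendor Call ends (back-to-back, no overlap); Vendor Call is clear from here.
Outreach Session starts before Release Debrief ends → Release Debrief and Outreach Session overlap.
Roadmap Debrief starts after Release Debrief ends; Release Debrief is clear from here.
Roadmap Debrief starts after Outreach Session ends; Outreach Session is clear from here.
Vendor Session starts after Roadmap Debrief ends.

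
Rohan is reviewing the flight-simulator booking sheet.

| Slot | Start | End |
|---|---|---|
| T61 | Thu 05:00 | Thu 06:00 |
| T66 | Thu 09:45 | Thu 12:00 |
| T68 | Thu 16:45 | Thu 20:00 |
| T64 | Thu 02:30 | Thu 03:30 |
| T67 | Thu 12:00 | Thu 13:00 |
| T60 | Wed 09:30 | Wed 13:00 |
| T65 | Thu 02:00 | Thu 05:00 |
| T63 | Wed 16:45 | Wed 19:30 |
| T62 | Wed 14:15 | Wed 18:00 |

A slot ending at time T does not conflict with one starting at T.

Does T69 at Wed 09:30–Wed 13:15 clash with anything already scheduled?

Yes — it overlaps T60

T60: starts Wed 09:30 before T69 ends Wed 13:15, and ends Wed 13:00 after T69 starts Wed 09:30 → overlap.
T62: starts Wed 14:15 at or after T69 ends Wed 13:15 → clear.
T63: starts Wed 16:45 at or after T69 ends Wed 13:15 → clear.
T65: starts Thu 02:00 at or after T69 ends Wed 13:15 → clear.
T64: starts Thu 02:30 at or after T69 ends Wed 13:15 → clear.
T61: starts Thu 05:00 at or after T69 ends Wed 13:15 → clear.
T66: starts Thu 09:45 at or after T69 ends Wed 13:15 → clear.
T67: starts Thu 12:00 at or after T69 ends Wed 13:15 → clear.
T68: starts Thu 16:45 at or after T69 ends Wed 13:15 → clear.
T69 overlaps T60.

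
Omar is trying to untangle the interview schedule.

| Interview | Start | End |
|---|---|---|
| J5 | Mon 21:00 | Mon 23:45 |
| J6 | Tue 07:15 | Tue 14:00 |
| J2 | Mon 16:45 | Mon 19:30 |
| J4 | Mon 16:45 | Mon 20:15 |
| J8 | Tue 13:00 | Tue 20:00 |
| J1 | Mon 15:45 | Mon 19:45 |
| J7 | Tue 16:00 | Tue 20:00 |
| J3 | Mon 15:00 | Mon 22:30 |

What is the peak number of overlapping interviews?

4

Sort all start/end points and keep a running count:
Mon 15:00 start J3 → 1
Mon 15:45 start J1 → 2
Mon 16:45 start J2 → 3
Mon 16:45 start J4 → 4
Mon 19:30 end J2 → 3
Mon 19:45 end J1 → 2
Mon 20:15 end J4 → 1
Mon 21:00 start J5 → 2
Mon 22:30 end J3 → 1
Mon 23:45 end J5 → 0
Tue 07:15 start J6 → 1
Tue 13:00 start J8 → 2
Tue 14:00 end J6 → 1
Tue 16:00 start J7 → 2
Tue 20:00 end J7 → 1
Tue 20:00 end J8 → 0
Peak is 4, at Mon 16:45 (J1, J2, J3, J4).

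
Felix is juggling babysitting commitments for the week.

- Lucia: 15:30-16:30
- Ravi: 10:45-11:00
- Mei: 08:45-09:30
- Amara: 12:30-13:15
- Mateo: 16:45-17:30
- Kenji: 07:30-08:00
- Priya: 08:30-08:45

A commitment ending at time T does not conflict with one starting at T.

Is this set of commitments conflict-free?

Yes

Sorted by start: Kenji, Priya, Mei, Ravi, Amara, Lucia, Mateo.
Priya starts after Kenji ends, so Kenji has no further overlaps.
Mei starts exactly when Priya ends (back-to-back, no overlap), so Priya has no further overlaps.
Ravi starts after Mei ends, so Mei has no further overlaps.
Amara starts after Ravi ends, so Ravi has no further overlaps.
Lucia starts after Amara ends, so Amara has no further overlaps.
Mateo starts after Lucia ends.
Every pair is clear; the schedule has no overlaps.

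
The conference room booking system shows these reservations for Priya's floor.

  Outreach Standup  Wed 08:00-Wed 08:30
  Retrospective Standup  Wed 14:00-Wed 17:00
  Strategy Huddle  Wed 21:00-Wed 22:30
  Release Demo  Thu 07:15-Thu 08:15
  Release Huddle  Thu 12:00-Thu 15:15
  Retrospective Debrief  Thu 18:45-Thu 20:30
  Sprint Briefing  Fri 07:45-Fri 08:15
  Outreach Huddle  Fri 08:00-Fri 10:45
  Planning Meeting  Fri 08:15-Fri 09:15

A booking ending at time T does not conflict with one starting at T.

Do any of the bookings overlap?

Yes

Sorted by start: Outreach Standup, Retrospective Standup, Strategy Huddle, Release Demo, Release Huddle, Retrospective Debrief, Sprint Briefing, Outreach Huddle, Planning Meeting.
Retrospective Standup starts after Outreach Standup ends; Outreach Standup is clear from here.
Strategy Huddle starts after Retrospective Standup ends; Retrospective Standup is clear from here.
Release Demo starts after Strategy Huddle ends; Strategy Huddle is clear from here.
Release Huddle starts after Release Demo ends; Release Demo is clear from here.
Retrospective Debrief starts after Release Huddle ends; Release Huddle is clear from here.
Sprint Briefing starts after Retrospective Debrief ends; Retrospective Debrief is clear from here.
Outreach Huddle starts before Sprint Briefing ends → Sprint Briefing and Outreach Huddle overlap.
That's a conflict, so the schedule is not conflict-free.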